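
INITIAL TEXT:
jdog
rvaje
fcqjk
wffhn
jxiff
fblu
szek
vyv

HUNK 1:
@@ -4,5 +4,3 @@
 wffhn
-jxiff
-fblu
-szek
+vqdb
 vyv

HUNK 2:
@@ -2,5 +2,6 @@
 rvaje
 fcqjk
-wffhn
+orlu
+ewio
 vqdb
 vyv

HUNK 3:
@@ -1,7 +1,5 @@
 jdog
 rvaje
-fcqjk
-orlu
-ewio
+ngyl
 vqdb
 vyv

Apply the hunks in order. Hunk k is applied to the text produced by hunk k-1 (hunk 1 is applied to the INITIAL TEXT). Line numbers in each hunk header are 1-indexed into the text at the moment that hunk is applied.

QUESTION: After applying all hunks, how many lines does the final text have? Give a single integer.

Answer: 5

Derivation:
Hunk 1: at line 4 remove [jxiff,fblu,szek] add [vqdb] -> 6 lines: jdog rvaje fcqjk wffhn vqdb vyv
Hunk 2: at line 2 remove [wffhn] add [orlu,ewio] -> 7 lines: jdog rvaje fcqjk orlu ewio vqdb vyv
Hunk 3: at line 1 remove [fcqjk,orlu,ewio] add [ngyl] -> 5 lines: jdog rvaje ngyl vqdb vyv
Final line count: 5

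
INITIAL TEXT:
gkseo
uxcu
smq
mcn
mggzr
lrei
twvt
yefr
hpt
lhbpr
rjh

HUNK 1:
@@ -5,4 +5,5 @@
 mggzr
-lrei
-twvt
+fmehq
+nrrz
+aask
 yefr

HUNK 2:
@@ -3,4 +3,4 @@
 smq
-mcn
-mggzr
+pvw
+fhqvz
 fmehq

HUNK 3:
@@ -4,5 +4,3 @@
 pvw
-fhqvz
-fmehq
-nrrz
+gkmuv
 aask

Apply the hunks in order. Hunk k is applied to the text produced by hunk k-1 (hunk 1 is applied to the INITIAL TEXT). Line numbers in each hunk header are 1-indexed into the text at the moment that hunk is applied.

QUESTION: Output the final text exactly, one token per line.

Answer: gkseo
uxcu
smq
pvw
gkmuv
aask
yefr
hpt
lhbpr
rjh

Derivation:
Hunk 1: at line 5 remove [lrei,twvt] add [fmehq,nrrz,aask] -> 12 lines: gkseo uxcu smq mcn mggzr fmehq nrrz aask yefr hpt lhbpr rjh
Hunk 2: at line 3 remove [mcn,mggzr] add [pvw,fhqvz] -> 12 lines: gkseo uxcu smq pvw fhqvz fmehq nrrz aask yefr hpt lhbpr rjh
Hunk 3: at line 4 remove [fhqvz,fmehq,nrrz] add [gkmuv] -> 10 lines: gkseo uxcu smq pvw gkmuv aask yefr hpt lhbpr rjh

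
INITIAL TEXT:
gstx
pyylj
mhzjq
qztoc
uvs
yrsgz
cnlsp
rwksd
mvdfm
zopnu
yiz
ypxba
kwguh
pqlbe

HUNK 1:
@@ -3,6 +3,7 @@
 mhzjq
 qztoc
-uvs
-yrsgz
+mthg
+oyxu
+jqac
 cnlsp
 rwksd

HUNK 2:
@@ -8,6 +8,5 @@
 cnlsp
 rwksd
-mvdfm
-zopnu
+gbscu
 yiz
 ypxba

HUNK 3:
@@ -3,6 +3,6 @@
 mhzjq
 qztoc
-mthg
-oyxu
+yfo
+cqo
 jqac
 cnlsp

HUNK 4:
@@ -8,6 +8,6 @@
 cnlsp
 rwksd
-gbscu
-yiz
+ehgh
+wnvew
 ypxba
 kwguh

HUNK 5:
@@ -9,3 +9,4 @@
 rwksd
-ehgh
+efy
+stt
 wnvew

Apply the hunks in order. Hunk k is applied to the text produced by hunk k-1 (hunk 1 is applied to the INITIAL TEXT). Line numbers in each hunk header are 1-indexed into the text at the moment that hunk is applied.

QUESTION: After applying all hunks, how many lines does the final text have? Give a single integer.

Answer: 15

Derivation:
Hunk 1: at line 3 remove [uvs,yrsgz] add [mthg,oyxu,jqac] -> 15 lines: gstx pyylj mhzjq qztoc mthg oyxu jqac cnlsp rwksd mvdfm zopnu yiz ypxba kwguh pqlbe
Hunk 2: at line 8 remove [mvdfm,zopnu] add [gbscu] -> 14 lines: gstx pyylj mhzjq qztoc mthg oyxu jqac cnlsp rwksd gbscu yiz ypxba kwguh pqlbe
Hunk 3: at line 3 remove [mthg,oyxu] add [yfo,cqo] -> 14 lines: gstx pyylj mhzjq qztoc yfo cqo jqac cnlsp rwksd gbscu yiz ypxba kwguh pqlbe
Hunk 4: at line 8 remove [gbscu,yiz] add [ehgh,wnvew] -> 14 lines: gstx pyylj mhzjq qztoc yfo cqo jqac cnlsp rwksd ehgh wnvew ypxba kwguh pqlbe
Hunk 5: at line 9 remove [ehgh] add [efy,stt] -> 15 lines: gstx pyylj mhzjq qztoc yfo cqo jqac cnlsp rwksd efy stt wnvew ypxba kwguh pqlbe
Final line count: 15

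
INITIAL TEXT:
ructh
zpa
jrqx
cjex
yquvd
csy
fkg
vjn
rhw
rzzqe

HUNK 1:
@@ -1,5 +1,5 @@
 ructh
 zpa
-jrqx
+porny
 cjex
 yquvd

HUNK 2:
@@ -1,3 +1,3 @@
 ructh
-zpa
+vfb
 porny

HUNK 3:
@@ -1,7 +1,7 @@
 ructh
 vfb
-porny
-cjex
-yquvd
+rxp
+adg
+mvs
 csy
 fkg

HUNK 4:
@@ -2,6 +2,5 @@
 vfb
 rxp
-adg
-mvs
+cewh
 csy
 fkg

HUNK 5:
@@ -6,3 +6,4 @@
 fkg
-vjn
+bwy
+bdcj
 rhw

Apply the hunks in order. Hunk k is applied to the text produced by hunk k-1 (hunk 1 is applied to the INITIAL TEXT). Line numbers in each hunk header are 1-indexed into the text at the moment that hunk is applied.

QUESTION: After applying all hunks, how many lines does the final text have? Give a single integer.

Hunk 1: at line 1 remove [jrqx] add [porny] -> 10 lines: ructh zpa porny cjex yquvd csy fkg vjn rhw rzzqe
Hunk 2: at line 1 remove [zpa] add [vfb] -> 10 lines: ructh vfb porny cjex yquvd csy fkg vjn rhw rzzqe
Hunk 3: at line 1 remove [porny,cjex,yquvd] add [rxp,adg,mvs] -> 10 lines: ructh vfb rxp adg mvs csy fkg vjn rhw rzzqe
Hunk 4: at line 2 remove [adg,mvs] add [cewh] -> 9 lines: ructh vfb rxp cewh csy fkg vjn rhw rzzqe
Hunk 5: at line 6 remove [vjn] add [bwy,bdcj] -> 10 lines: ructh vfb rxp cewh csy fkg bwy bdcj rhw rzzqe
Final line count: 10

Answer: 10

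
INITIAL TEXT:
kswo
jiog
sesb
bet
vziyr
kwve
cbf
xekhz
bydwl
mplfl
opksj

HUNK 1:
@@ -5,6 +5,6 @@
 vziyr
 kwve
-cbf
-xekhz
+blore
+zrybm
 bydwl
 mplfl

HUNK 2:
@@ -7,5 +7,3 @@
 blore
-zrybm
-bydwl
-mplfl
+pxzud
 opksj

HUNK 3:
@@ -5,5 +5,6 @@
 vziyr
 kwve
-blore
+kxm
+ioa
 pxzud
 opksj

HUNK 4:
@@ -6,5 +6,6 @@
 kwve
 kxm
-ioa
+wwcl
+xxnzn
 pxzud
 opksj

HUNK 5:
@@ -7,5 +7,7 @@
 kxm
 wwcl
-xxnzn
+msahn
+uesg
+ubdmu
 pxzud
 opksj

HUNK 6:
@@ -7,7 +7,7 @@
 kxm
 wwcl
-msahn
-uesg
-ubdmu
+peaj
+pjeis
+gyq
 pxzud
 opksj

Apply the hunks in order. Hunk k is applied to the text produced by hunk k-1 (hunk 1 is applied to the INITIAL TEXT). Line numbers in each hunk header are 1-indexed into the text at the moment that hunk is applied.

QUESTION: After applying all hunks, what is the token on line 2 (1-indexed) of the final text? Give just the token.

Answer: jiog

Derivation:
Hunk 1: at line 5 remove [cbf,xekhz] add [blore,zrybm] -> 11 lines: kswo jiog sesb bet vziyr kwve blore zrybm bydwl mplfl opksj
Hunk 2: at line 7 remove [zrybm,bydwl,mplfl] add [pxzud] -> 9 lines: kswo jiog sesb bet vziyr kwve blore pxzud opksj
Hunk 3: at line 5 remove [blore] add [kxm,ioa] -> 10 lines: kswo jiog sesb bet vziyr kwve kxm ioa pxzud opksj
Hunk 4: at line 6 remove [ioa] add [wwcl,xxnzn] -> 11 lines: kswo jiog sesb bet vziyr kwve kxm wwcl xxnzn pxzud opksj
Hunk 5: at line 7 remove [xxnzn] add [msahn,uesg,ubdmu] -> 13 lines: kswo jiog sesb bet vziyr kwve kxm wwcl msahn uesg ubdmu pxzud opksj
Hunk 6: at line 7 remove [msahn,uesg,ubdmu] add [peaj,pjeis,gyq] -> 13 lines: kswo jiog sesb bet vziyr kwve kxm wwcl peaj pjeis gyq pxzud opksj
Final line 2: jiog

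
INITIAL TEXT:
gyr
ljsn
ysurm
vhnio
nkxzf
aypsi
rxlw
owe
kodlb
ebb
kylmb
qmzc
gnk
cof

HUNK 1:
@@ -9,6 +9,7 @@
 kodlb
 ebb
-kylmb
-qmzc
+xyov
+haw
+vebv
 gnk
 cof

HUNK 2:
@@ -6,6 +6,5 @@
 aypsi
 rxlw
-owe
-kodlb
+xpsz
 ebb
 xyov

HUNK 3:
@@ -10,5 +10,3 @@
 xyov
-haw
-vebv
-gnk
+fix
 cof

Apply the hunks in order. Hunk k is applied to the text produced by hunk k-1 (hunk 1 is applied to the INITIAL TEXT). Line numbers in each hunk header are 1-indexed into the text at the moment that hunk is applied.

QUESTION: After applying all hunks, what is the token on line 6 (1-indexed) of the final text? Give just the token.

Answer: aypsi

Derivation:
Hunk 1: at line 9 remove [kylmb,qmzc] add [xyov,haw,vebv] -> 15 lines: gyr ljsn ysurm vhnio nkxzf aypsi rxlw owe kodlb ebb xyov haw vebv gnk cof
Hunk 2: at line 6 remove [owe,kodlb] add [xpsz] -> 14 lines: gyr ljsn ysurm vhnio nkxzf aypsi rxlw xpsz ebb xyov haw vebv gnk cof
Hunk 3: at line 10 remove [haw,vebv,gnk] add [fix] -> 12 lines: gyr ljsn ysurm vhnio nkxzf aypsi rxlw xpsz ebb xyov fix cof
Final line 6: aypsi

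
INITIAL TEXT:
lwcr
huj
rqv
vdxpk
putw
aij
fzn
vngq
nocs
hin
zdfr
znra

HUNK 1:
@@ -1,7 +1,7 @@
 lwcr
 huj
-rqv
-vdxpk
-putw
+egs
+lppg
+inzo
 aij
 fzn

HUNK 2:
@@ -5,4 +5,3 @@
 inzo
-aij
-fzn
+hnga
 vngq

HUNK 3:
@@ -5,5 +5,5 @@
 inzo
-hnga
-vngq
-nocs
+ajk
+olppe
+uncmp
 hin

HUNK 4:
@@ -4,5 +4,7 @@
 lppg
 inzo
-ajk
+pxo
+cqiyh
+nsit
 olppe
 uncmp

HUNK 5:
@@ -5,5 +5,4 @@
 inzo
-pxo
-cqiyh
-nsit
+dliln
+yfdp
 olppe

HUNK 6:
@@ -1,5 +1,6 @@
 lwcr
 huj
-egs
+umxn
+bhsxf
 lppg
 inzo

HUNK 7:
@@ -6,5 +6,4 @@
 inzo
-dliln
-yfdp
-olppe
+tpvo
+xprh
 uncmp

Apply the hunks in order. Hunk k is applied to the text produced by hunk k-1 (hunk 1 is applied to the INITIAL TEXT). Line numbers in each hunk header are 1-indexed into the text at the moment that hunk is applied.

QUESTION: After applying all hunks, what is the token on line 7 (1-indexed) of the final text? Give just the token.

Answer: tpvo

Derivation:
Hunk 1: at line 1 remove [rqv,vdxpk,putw] add [egs,lppg,inzo] -> 12 lines: lwcr huj egs lppg inzo aij fzn vngq nocs hin zdfr znra
Hunk 2: at line 5 remove [aij,fzn] add [hnga] -> 11 lines: lwcr huj egs lppg inzo hnga vngq nocs hin zdfr znra
Hunk 3: at line 5 remove [hnga,vngq,nocs] add [ajk,olppe,uncmp] -> 11 lines: lwcr huj egs lppg inzo ajk olppe uncmp hin zdfr znra
Hunk 4: at line 4 remove [ajk] add [pxo,cqiyh,nsit] -> 13 lines: lwcr huj egs lppg inzo pxo cqiyh nsit olppe uncmp hin zdfr znra
Hunk 5: at line 5 remove [pxo,cqiyh,nsit] add [dliln,yfdp] -> 12 lines: lwcr huj egs lppg inzo dliln yfdp olppe uncmp hin zdfr znra
Hunk 6: at line 1 remove [egs] add [umxn,bhsxf] -> 13 lines: lwcr huj umxn bhsxf lppg inzo dliln yfdp olppe uncmp hin zdfr znra
Hunk 7: at line 6 remove [dliln,yfdp,olppe] add [tpvo,xprh] -> 12 lines: lwcr huj umxn bhsxf lppg inzo tpvo xprh uncmp hin zdfr znra
Final line 7: tpvo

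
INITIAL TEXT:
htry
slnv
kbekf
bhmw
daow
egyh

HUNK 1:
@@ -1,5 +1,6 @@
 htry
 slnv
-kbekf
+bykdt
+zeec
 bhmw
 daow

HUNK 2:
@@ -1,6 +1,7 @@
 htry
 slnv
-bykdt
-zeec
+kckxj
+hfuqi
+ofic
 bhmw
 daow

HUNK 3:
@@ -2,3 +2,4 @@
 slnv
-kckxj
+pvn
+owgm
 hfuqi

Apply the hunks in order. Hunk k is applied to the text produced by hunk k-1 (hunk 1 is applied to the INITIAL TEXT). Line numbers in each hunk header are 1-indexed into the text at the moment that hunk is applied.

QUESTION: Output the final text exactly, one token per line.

Answer: htry
slnv
pvn
owgm
hfuqi
ofic
bhmw
daow
egyh

Derivation:
Hunk 1: at line 1 remove [kbekf] add [bykdt,zeec] -> 7 lines: htry slnv bykdt zeec bhmw daow egyh
Hunk 2: at line 1 remove [bykdt,zeec] add [kckxj,hfuqi,ofic] -> 8 lines: htry slnv kckxj hfuqi ofic bhmw daow egyh
Hunk 3: at line 2 remove [kckxj] add [pvn,owgm] -> 9 lines: htry slnv pvn owgm hfuqi ofic bhmw daow egyh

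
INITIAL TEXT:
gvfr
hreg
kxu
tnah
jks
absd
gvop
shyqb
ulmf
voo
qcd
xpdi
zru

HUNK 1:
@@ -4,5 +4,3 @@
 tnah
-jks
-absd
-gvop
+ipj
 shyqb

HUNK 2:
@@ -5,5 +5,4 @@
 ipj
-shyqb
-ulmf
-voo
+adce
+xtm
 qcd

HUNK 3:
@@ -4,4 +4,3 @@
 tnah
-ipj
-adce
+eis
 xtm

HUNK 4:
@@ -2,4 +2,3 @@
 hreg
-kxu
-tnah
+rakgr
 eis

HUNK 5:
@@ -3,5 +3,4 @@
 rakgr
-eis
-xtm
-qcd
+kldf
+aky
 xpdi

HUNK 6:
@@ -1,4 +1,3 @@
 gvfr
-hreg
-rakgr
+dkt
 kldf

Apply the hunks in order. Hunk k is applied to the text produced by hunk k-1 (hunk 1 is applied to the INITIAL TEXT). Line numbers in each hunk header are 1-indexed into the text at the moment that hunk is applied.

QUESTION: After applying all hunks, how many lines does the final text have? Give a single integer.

Answer: 6

Derivation:
Hunk 1: at line 4 remove [jks,absd,gvop] add [ipj] -> 11 lines: gvfr hreg kxu tnah ipj shyqb ulmf voo qcd xpdi zru
Hunk 2: at line 5 remove [shyqb,ulmf,voo] add [adce,xtm] -> 10 lines: gvfr hreg kxu tnah ipj adce xtm qcd xpdi zru
Hunk 3: at line 4 remove [ipj,adce] add [eis] -> 9 lines: gvfr hreg kxu tnah eis xtm qcd xpdi zru
Hunk 4: at line 2 remove [kxu,tnah] add [rakgr] -> 8 lines: gvfr hreg rakgr eis xtm qcd xpdi zru
Hunk 5: at line 3 remove [eis,xtm,qcd] add [kldf,aky] -> 7 lines: gvfr hreg rakgr kldf aky xpdi zru
Hunk 6: at line 1 remove [hreg,rakgr] add [dkt] -> 6 lines: gvfr dkt kldf aky xpdi zru
Final line count: 6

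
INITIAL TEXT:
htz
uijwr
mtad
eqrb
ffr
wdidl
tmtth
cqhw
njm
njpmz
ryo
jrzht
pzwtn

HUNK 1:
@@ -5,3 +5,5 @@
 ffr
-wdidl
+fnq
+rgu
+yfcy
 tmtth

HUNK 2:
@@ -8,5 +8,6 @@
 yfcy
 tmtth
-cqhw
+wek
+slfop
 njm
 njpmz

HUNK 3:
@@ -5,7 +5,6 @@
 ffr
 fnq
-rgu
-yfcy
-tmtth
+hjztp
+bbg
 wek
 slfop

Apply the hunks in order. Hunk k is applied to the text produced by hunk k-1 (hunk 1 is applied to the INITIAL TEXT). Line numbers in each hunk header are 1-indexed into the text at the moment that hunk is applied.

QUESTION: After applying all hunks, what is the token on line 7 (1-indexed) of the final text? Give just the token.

Hunk 1: at line 5 remove [wdidl] add [fnq,rgu,yfcy] -> 15 lines: htz uijwr mtad eqrb ffr fnq rgu yfcy tmtth cqhw njm njpmz ryo jrzht pzwtn
Hunk 2: at line 8 remove [cqhw] add [wek,slfop] -> 16 lines: htz uijwr mtad eqrb ffr fnq rgu yfcy tmtth wek slfop njm njpmz ryo jrzht pzwtn
Hunk 3: at line 5 remove [rgu,yfcy,tmtth] add [hjztp,bbg] -> 15 lines: htz uijwr mtad eqrb ffr fnq hjztp bbg wek slfop njm njpmz ryo jrzht pzwtn
Final line 7: hjztp

Answer: hjztp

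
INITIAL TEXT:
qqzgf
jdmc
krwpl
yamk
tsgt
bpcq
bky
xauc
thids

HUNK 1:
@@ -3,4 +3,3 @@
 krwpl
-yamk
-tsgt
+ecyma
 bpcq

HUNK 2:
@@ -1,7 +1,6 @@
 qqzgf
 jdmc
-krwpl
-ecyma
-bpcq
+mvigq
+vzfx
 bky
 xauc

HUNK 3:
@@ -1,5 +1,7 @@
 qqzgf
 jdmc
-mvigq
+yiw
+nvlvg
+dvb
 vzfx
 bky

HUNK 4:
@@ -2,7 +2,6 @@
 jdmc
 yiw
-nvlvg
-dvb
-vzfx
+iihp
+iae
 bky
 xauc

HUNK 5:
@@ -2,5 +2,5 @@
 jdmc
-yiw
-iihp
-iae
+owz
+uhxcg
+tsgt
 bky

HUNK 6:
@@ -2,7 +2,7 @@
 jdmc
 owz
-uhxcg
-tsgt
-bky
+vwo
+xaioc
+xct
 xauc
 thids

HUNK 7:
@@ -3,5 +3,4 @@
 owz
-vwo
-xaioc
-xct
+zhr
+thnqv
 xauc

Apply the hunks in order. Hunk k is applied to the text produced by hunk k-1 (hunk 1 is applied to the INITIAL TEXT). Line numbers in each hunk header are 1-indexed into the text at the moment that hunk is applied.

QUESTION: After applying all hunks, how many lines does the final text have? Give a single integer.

Hunk 1: at line 3 remove [yamk,tsgt] add [ecyma] -> 8 lines: qqzgf jdmc krwpl ecyma bpcq bky xauc thids
Hunk 2: at line 1 remove [krwpl,ecyma,bpcq] add [mvigq,vzfx] -> 7 lines: qqzgf jdmc mvigq vzfx bky xauc thids
Hunk 3: at line 1 remove [mvigq] add [yiw,nvlvg,dvb] -> 9 lines: qqzgf jdmc yiw nvlvg dvb vzfx bky xauc thids
Hunk 4: at line 2 remove [nvlvg,dvb,vzfx] add [iihp,iae] -> 8 lines: qqzgf jdmc yiw iihp iae bky xauc thids
Hunk 5: at line 2 remove [yiw,iihp,iae] add [owz,uhxcg,tsgt] -> 8 lines: qqzgf jdmc owz uhxcg tsgt bky xauc thids
Hunk 6: at line 2 remove [uhxcg,tsgt,bky] add [vwo,xaioc,xct] -> 8 lines: qqzgf jdmc owz vwo xaioc xct xauc thids
Hunk 7: at line 3 remove [vwo,xaioc,xct] add [zhr,thnqv] -> 7 lines: qqzgf jdmc owz zhr thnqv xauc thids
Final line count: 7

Answer: 7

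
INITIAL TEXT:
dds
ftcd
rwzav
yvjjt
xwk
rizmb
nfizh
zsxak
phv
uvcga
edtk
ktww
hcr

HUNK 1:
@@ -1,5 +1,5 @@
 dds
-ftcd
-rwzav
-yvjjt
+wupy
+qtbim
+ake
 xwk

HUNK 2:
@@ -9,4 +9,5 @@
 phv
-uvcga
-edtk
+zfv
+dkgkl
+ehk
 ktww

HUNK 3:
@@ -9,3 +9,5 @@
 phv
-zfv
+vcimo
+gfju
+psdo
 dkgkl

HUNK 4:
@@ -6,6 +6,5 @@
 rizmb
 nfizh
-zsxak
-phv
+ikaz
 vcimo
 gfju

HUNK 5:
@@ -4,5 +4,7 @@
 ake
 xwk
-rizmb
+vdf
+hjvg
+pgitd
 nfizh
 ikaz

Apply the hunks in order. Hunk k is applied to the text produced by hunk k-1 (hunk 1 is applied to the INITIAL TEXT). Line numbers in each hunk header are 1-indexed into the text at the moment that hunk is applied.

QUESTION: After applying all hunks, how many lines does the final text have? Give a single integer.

Hunk 1: at line 1 remove [ftcd,rwzav,yvjjt] add [wupy,qtbim,ake] -> 13 lines: dds wupy qtbim ake xwk rizmb nfizh zsxak phv uvcga edtk ktww hcr
Hunk 2: at line 9 remove [uvcga,edtk] add [zfv,dkgkl,ehk] -> 14 lines: dds wupy qtbim ake xwk rizmb nfizh zsxak phv zfv dkgkl ehk ktww hcr
Hunk 3: at line 9 remove [zfv] add [vcimo,gfju,psdo] -> 16 lines: dds wupy qtbim ake xwk rizmb nfizh zsxak phv vcimo gfju psdo dkgkl ehk ktww hcr
Hunk 4: at line 6 remove [zsxak,phv] add [ikaz] -> 15 lines: dds wupy qtbim ake xwk rizmb nfizh ikaz vcimo gfju psdo dkgkl ehk ktww hcr
Hunk 5: at line 4 remove [rizmb] add [vdf,hjvg,pgitd] -> 17 lines: dds wupy qtbim ake xwk vdf hjvg pgitd nfizh ikaz vcimo gfju psdo dkgkl ehk ktww hcr
Final line count: 17

Answer: 17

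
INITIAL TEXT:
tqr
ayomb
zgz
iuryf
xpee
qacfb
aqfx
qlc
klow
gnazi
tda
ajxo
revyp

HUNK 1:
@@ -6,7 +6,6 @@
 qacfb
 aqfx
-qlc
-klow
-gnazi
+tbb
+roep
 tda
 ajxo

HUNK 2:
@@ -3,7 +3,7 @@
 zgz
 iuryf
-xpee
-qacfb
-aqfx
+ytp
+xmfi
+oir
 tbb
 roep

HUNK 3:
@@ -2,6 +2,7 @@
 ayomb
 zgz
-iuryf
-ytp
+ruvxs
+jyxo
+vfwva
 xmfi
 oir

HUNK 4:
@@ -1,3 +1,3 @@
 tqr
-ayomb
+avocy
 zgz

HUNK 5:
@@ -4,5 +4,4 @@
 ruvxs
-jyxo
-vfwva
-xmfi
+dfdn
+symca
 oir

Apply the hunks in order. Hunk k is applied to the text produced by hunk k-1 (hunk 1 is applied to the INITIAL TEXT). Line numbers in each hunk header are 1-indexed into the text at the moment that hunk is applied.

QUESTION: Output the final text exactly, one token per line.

Answer: tqr
avocy
zgz
ruvxs
dfdn
symca
oir
tbb
roep
tda
ajxo
revyp

Derivation:
Hunk 1: at line 6 remove [qlc,klow,gnazi] add [tbb,roep] -> 12 lines: tqr ayomb zgz iuryf xpee qacfb aqfx tbb roep tda ajxo revyp
Hunk 2: at line 3 remove [xpee,qacfb,aqfx] add [ytp,xmfi,oir] -> 12 lines: tqr ayomb zgz iuryf ytp xmfi oir tbb roep tda ajxo revyp
Hunk 3: at line 2 remove [iuryf,ytp] add [ruvxs,jyxo,vfwva] -> 13 lines: tqr ayomb zgz ruvxs jyxo vfwva xmfi oir tbb roep tda ajxo revyp
Hunk 4: at line 1 remove [ayomb] add [avocy] -> 13 lines: tqr avocy zgz ruvxs jyxo vfwva xmfi oir tbb roep tda ajxo revyp
Hunk 5: at line 4 remove [jyxo,vfwva,xmfi] add [dfdn,symca] -> 12 lines: tqr avocy zgz ruvxs dfdn symca oir tbb roep tda ajxo revyp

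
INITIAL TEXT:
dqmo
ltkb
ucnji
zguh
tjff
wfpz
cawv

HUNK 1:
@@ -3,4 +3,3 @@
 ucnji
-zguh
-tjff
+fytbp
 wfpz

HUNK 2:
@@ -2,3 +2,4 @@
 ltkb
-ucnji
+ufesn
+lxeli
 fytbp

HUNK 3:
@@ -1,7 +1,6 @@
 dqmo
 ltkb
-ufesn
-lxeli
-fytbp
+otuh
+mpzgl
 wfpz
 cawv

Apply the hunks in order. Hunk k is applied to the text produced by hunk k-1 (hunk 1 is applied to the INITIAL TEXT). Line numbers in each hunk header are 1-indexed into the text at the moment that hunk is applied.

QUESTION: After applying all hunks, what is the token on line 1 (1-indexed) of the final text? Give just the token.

Answer: dqmo

Derivation:
Hunk 1: at line 3 remove [zguh,tjff] add [fytbp] -> 6 lines: dqmo ltkb ucnji fytbp wfpz cawv
Hunk 2: at line 2 remove [ucnji] add [ufesn,lxeli] -> 7 lines: dqmo ltkb ufesn lxeli fytbp wfpz cawv
Hunk 3: at line 1 remove [ufesn,lxeli,fytbp] add [otuh,mpzgl] -> 6 lines: dqmo ltkb otuh mpzgl wfpz cawv
Final line 1: dqmo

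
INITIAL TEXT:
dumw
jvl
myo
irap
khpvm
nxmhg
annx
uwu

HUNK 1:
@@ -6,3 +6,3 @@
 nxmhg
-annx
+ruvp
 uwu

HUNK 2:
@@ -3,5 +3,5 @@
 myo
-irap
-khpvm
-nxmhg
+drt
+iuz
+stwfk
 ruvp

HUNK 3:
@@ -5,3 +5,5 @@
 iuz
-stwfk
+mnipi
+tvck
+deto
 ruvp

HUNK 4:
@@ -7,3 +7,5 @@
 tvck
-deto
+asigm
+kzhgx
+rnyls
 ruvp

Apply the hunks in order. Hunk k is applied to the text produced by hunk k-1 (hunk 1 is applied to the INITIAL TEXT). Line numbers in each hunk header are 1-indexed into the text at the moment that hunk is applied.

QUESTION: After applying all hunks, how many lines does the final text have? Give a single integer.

Answer: 12

Derivation:
Hunk 1: at line 6 remove [annx] add [ruvp] -> 8 lines: dumw jvl myo irap khpvm nxmhg ruvp uwu
Hunk 2: at line 3 remove [irap,khpvm,nxmhg] add [drt,iuz,stwfk] -> 8 lines: dumw jvl myo drt iuz stwfk ruvp uwu
Hunk 3: at line 5 remove [stwfk] add [mnipi,tvck,deto] -> 10 lines: dumw jvl myo drt iuz mnipi tvck deto ruvp uwu
Hunk 4: at line 7 remove [deto] add [asigm,kzhgx,rnyls] -> 12 lines: dumw jvl myo drt iuz mnipi tvck asigm kzhgx rnyls ruvp uwu
Final line count: 12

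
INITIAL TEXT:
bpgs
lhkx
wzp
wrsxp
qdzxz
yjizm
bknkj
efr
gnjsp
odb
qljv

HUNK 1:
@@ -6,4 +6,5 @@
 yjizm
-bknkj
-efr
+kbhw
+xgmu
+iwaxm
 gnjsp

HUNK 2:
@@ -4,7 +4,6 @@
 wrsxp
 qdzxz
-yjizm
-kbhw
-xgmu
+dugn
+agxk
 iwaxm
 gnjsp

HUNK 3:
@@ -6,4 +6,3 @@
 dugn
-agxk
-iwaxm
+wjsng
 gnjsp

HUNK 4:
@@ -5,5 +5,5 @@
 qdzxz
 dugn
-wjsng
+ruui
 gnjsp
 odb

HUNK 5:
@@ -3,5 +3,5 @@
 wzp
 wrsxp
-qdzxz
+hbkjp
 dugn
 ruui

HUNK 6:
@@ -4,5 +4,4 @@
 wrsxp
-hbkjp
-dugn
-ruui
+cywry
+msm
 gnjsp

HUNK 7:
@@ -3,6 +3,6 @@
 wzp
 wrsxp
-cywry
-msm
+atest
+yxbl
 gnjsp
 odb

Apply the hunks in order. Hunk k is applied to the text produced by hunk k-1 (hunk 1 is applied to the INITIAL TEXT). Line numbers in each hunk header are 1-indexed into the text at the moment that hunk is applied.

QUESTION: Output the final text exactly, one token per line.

Answer: bpgs
lhkx
wzp
wrsxp
atest
yxbl
gnjsp
odb
qljv

Derivation:
Hunk 1: at line 6 remove [bknkj,efr] add [kbhw,xgmu,iwaxm] -> 12 lines: bpgs lhkx wzp wrsxp qdzxz yjizm kbhw xgmu iwaxm gnjsp odb qljv
Hunk 2: at line 4 remove [yjizm,kbhw,xgmu] add [dugn,agxk] -> 11 lines: bpgs lhkx wzp wrsxp qdzxz dugn agxk iwaxm gnjsp odb qljv
Hunk 3: at line 6 remove [agxk,iwaxm] add [wjsng] -> 10 lines: bpgs lhkx wzp wrsxp qdzxz dugn wjsng gnjsp odb qljv
Hunk 4: at line 5 remove [wjsng] add [ruui] -> 10 lines: bpgs lhkx wzp wrsxp qdzxz dugn ruui gnjsp odb qljv
Hunk 5: at line 3 remove [qdzxz] add [hbkjp] -> 10 lines: bpgs lhkx wzp wrsxp hbkjp dugn ruui gnjsp odb qljv
Hunk 6: at line 4 remove [hbkjp,dugn,ruui] add [cywry,msm] -> 9 lines: bpgs lhkx wzp wrsxp cywry msm gnjsp odb qljv
Hunk 7: at line 3 remove [cywry,msm] add [atest,yxbl] -> 9 lines: bpgs lhkx wzp wrsxp atest yxbl gnjsp odb qljv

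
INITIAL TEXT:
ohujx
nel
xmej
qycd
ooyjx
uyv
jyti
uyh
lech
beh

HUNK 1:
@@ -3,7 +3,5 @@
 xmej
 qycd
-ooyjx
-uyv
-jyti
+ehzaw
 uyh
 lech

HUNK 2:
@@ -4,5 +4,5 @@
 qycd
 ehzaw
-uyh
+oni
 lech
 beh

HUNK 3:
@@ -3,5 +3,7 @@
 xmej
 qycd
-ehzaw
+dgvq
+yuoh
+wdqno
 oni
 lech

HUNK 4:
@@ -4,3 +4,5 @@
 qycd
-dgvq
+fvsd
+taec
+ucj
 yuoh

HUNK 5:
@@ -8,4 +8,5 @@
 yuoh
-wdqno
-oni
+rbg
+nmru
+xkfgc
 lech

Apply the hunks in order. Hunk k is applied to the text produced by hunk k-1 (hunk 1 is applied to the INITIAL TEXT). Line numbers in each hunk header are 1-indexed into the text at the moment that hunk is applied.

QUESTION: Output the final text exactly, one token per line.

Answer: ohujx
nel
xmej
qycd
fvsd
taec
ucj
yuoh
rbg
nmru
xkfgc
lech
beh

Derivation:
Hunk 1: at line 3 remove [ooyjx,uyv,jyti] add [ehzaw] -> 8 lines: ohujx nel xmej qycd ehzaw uyh lech beh
Hunk 2: at line 4 remove [uyh] add [oni] -> 8 lines: ohujx nel xmej qycd ehzaw oni lech beh
Hunk 3: at line 3 remove [ehzaw] add [dgvq,yuoh,wdqno] -> 10 lines: ohujx nel xmej qycd dgvq yuoh wdqno oni lech beh
Hunk 4: at line 4 remove [dgvq] add [fvsd,taec,ucj] -> 12 lines: ohujx nel xmej qycd fvsd taec ucj yuoh wdqno oni lech beh
Hunk 5: at line 8 remove [wdqno,oni] add [rbg,nmru,xkfgc] -> 13 lines: ohujx nel xmej qycd fvsd taec ucj yuoh rbg nmru xkfgc lech beh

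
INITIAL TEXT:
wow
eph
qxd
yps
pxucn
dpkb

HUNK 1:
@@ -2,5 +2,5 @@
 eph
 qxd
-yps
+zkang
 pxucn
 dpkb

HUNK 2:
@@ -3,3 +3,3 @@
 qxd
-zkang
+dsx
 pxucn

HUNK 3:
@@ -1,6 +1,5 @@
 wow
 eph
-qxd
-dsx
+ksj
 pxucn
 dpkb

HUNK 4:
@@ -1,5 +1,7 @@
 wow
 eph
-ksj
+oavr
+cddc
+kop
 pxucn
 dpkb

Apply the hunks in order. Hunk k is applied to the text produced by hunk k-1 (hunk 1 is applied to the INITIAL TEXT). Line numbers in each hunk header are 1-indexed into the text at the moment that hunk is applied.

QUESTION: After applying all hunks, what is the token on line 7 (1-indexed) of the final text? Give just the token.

Answer: dpkb

Derivation:
Hunk 1: at line 2 remove [yps] add [zkang] -> 6 lines: wow eph qxd zkang pxucn dpkb
Hunk 2: at line 3 remove [zkang] add [dsx] -> 6 lines: wow eph qxd dsx pxucn dpkb
Hunk 3: at line 1 remove [qxd,dsx] add [ksj] -> 5 lines: wow eph ksj pxucn dpkb
Hunk 4: at line 1 remove [ksj] add [oavr,cddc,kop] -> 7 lines: wow eph oavr cddc kop pxucn dpkb
Final line 7: dpkb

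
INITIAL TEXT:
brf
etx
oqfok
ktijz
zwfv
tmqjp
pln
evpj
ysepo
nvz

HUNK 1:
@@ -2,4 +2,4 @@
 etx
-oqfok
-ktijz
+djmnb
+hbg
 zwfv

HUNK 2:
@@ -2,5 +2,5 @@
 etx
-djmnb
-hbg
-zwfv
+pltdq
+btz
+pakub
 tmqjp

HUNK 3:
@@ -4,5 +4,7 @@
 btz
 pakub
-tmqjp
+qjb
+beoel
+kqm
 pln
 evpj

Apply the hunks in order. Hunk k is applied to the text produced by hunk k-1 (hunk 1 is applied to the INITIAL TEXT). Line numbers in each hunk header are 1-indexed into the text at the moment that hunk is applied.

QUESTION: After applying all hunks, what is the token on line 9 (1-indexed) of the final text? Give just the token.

Answer: pln

Derivation:
Hunk 1: at line 2 remove [oqfok,ktijz] add [djmnb,hbg] -> 10 lines: brf etx djmnb hbg zwfv tmqjp pln evpj ysepo nvz
Hunk 2: at line 2 remove [djmnb,hbg,zwfv] add [pltdq,btz,pakub] -> 10 lines: brf etx pltdq btz pakub tmqjp pln evpj ysepo nvz
Hunk 3: at line 4 remove [tmqjp] add [qjb,beoel,kqm] -> 12 lines: brf etx pltdq btz pakub qjb beoel kqm pln evpj ysepo nvz
Final line 9: pln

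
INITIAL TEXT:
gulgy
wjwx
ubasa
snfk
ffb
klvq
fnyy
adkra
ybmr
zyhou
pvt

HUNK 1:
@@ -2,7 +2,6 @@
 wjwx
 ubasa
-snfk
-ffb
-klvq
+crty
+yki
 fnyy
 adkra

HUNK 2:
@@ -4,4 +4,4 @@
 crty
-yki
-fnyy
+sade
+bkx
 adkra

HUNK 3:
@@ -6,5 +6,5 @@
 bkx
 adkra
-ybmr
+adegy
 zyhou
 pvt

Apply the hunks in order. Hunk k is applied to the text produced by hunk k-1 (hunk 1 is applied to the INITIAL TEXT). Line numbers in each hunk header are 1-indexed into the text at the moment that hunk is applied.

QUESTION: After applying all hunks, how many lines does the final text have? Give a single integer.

Answer: 10

Derivation:
Hunk 1: at line 2 remove [snfk,ffb,klvq] add [crty,yki] -> 10 lines: gulgy wjwx ubasa crty yki fnyy adkra ybmr zyhou pvt
Hunk 2: at line 4 remove [yki,fnyy] add [sade,bkx] -> 10 lines: gulgy wjwx ubasa crty sade bkx adkra ybmr zyhou pvt
Hunk 3: at line 6 remove [ybmr] add [adegy] -> 10 lines: gulgy wjwx ubasa crty sade bkx adkra adegy zyhou pvt
Final line count: 10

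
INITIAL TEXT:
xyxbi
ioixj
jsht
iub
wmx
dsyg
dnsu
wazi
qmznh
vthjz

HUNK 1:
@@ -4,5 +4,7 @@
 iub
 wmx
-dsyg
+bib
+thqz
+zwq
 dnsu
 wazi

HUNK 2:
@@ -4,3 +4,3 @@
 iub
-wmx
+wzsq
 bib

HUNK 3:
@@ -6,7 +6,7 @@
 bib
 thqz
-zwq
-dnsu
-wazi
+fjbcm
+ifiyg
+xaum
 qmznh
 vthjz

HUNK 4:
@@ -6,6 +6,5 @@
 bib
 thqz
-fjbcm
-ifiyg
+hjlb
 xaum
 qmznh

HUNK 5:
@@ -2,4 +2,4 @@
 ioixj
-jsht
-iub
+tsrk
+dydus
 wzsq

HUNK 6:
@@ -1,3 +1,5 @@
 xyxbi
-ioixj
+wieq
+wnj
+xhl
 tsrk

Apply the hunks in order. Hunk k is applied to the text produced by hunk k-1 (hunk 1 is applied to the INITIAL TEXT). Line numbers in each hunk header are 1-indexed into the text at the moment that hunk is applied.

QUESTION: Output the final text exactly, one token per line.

Hunk 1: at line 4 remove [dsyg] add [bib,thqz,zwq] -> 12 lines: xyxbi ioixj jsht iub wmx bib thqz zwq dnsu wazi qmznh vthjz
Hunk 2: at line 4 remove [wmx] add [wzsq] -> 12 lines: xyxbi ioixj jsht iub wzsq bib thqz zwq dnsu wazi qmznh vthjz
Hunk 3: at line 6 remove [zwq,dnsu,wazi] add [fjbcm,ifiyg,xaum] -> 12 lines: xyxbi ioixj jsht iub wzsq bib thqz fjbcm ifiyg xaum qmznh vthjz
Hunk 4: at line 6 remove [fjbcm,ifiyg] add [hjlb] -> 11 lines: xyxbi ioixj jsht iub wzsq bib thqz hjlb xaum qmznh vthjz
Hunk 5: at line 2 remove [jsht,iub] add [tsrk,dydus] -> 11 lines: xyxbi ioixj tsrk dydus wzsq bib thqz hjlb xaum qmznh vthjz
Hunk 6: at line 1 remove [ioixj] add [wieq,wnj,xhl] -> 13 lines: xyxbi wieq wnj xhl tsrk dydus wzsq bib thqz hjlb xaum qmznh vthjz

Answer: xyxbi
wieq
wnj
xhl
tsrk
dydus
wzsq
bib
thqz
hjlb
xaum
qmznh
vthjz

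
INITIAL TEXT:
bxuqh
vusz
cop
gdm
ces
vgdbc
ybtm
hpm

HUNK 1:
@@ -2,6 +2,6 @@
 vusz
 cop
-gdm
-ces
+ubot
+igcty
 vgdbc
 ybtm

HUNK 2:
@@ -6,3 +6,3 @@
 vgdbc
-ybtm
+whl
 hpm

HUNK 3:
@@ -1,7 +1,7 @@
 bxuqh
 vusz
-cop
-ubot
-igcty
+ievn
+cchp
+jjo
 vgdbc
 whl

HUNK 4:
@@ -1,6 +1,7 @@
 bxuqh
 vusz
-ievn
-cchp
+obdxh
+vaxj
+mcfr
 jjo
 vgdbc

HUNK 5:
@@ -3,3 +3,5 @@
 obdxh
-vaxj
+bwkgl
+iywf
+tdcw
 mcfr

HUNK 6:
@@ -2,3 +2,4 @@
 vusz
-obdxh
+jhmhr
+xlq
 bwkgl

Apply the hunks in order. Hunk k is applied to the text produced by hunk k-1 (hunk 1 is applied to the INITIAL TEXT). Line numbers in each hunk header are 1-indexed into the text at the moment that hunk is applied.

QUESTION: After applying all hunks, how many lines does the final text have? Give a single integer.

Hunk 1: at line 2 remove [gdm,ces] add [ubot,igcty] -> 8 lines: bxuqh vusz cop ubot igcty vgdbc ybtm hpm
Hunk 2: at line 6 remove [ybtm] add [whl] -> 8 lines: bxuqh vusz cop ubot igcty vgdbc whl hpm
Hunk 3: at line 1 remove [cop,ubot,igcty] add [ievn,cchp,jjo] -> 8 lines: bxuqh vusz ievn cchp jjo vgdbc whl hpm
Hunk 4: at line 1 remove [ievn,cchp] add [obdxh,vaxj,mcfr] -> 9 lines: bxuqh vusz obdxh vaxj mcfr jjo vgdbc whl hpm
Hunk 5: at line 3 remove [vaxj] add [bwkgl,iywf,tdcw] -> 11 lines: bxuqh vusz obdxh bwkgl iywf tdcw mcfr jjo vgdbc whl hpm
Hunk 6: at line 2 remove [obdxh] add [jhmhr,xlq] -> 12 lines: bxuqh vusz jhmhr xlq bwkgl iywf tdcw mcfr jjo vgdbc whl hpm
Final line count: 12

Answer: 12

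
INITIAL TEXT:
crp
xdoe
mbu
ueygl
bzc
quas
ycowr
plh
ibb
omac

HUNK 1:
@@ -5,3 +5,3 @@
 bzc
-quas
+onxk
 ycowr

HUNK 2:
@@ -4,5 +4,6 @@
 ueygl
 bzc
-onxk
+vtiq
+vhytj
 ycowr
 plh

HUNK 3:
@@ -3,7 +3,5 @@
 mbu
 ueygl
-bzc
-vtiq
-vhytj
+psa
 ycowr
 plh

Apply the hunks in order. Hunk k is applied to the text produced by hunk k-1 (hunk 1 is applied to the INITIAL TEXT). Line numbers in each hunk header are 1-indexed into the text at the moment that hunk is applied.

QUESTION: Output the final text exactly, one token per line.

Hunk 1: at line 5 remove [quas] add [onxk] -> 10 lines: crp xdoe mbu ueygl bzc onxk ycowr plh ibb omac
Hunk 2: at line 4 remove [onxk] add [vtiq,vhytj] -> 11 lines: crp xdoe mbu ueygl bzc vtiq vhytj ycowr plh ibb omac
Hunk 3: at line 3 remove [bzc,vtiq,vhytj] add [psa] -> 9 lines: crp xdoe mbu ueygl psa ycowr plh ibb omac

Answer: crp
xdoe
mbu
ueygl
psa
ycowr
plh
ibb
omac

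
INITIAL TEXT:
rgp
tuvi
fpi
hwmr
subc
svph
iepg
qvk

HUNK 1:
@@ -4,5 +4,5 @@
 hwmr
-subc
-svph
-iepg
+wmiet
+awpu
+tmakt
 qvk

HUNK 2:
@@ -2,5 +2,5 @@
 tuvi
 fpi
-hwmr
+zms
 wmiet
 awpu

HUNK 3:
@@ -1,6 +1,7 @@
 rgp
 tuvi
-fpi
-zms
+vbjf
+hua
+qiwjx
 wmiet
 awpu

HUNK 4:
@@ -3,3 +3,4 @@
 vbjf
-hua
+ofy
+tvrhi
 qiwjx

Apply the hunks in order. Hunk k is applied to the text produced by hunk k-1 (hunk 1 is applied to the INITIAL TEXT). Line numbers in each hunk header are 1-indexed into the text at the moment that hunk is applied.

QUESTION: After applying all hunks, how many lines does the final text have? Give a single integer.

Hunk 1: at line 4 remove [subc,svph,iepg] add [wmiet,awpu,tmakt] -> 8 lines: rgp tuvi fpi hwmr wmiet awpu tmakt qvk
Hunk 2: at line 2 remove [hwmr] add [zms] -> 8 lines: rgp tuvi fpi zms wmiet awpu tmakt qvk
Hunk 3: at line 1 remove [fpi,zms] add [vbjf,hua,qiwjx] -> 9 lines: rgp tuvi vbjf hua qiwjx wmiet awpu tmakt qvk
Hunk 4: at line 3 remove [hua] add [ofy,tvrhi] -> 10 lines: rgp tuvi vbjf ofy tvrhi qiwjx wmiet awpu tmakt qvk
Final line count: 10

Answer: 10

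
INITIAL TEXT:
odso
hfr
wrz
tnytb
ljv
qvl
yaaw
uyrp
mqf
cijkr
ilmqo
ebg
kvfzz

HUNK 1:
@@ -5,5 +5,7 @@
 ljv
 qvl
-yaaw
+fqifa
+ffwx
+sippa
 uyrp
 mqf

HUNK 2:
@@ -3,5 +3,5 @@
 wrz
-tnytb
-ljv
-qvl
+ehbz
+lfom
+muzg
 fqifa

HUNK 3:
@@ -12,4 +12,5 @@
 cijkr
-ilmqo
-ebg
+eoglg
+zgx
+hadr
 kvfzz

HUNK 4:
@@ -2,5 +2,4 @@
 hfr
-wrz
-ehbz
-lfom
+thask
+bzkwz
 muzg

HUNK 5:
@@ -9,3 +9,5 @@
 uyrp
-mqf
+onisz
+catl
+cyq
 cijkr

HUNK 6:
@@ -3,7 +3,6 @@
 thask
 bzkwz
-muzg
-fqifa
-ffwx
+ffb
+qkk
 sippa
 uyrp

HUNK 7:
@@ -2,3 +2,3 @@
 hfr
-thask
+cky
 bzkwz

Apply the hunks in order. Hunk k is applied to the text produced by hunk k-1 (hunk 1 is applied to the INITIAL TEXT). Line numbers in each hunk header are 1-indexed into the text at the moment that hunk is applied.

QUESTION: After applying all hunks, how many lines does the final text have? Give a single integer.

Hunk 1: at line 5 remove [yaaw] add [fqifa,ffwx,sippa] -> 15 lines: odso hfr wrz tnytb ljv qvl fqifa ffwx sippa uyrp mqf cijkr ilmqo ebg kvfzz
Hunk 2: at line 3 remove [tnytb,ljv,qvl] add [ehbz,lfom,muzg] -> 15 lines: odso hfr wrz ehbz lfom muzg fqifa ffwx sippa uyrp mqf cijkr ilmqo ebg kvfzz
Hunk 3: at line 12 remove [ilmqo,ebg] add [eoglg,zgx,hadr] -> 16 lines: odso hfr wrz ehbz lfom muzg fqifa ffwx sippa uyrp mqf cijkr eoglg zgx hadr kvfzz
Hunk 4: at line 2 remove [wrz,ehbz,lfom] add [thask,bzkwz] -> 15 lines: odso hfr thask bzkwz muzg fqifa ffwx sippa uyrp mqf cijkr eoglg zgx hadr kvfzz
Hunk 5: at line 9 remove [mqf] add [onisz,catl,cyq] -> 17 lines: odso hfr thask bzkwz muzg fqifa ffwx sippa uyrp onisz catl cyq cijkr eoglg zgx hadr kvfzz
Hunk 6: at line 3 remove [muzg,fqifa,ffwx] add [ffb,qkk] -> 16 lines: odso hfr thask bzkwz ffb qkk sippa uyrp onisz catl cyq cijkr eoglg zgx hadr kvfzz
Hunk 7: at line 2 remove [thask] add [cky] -> 16 lines: odso hfr cky bzkwz ffb qkk sippa uyrp onisz catl cyq cijkr eoglg zgx hadr kvfzz
Final line count: 16

Answer: 16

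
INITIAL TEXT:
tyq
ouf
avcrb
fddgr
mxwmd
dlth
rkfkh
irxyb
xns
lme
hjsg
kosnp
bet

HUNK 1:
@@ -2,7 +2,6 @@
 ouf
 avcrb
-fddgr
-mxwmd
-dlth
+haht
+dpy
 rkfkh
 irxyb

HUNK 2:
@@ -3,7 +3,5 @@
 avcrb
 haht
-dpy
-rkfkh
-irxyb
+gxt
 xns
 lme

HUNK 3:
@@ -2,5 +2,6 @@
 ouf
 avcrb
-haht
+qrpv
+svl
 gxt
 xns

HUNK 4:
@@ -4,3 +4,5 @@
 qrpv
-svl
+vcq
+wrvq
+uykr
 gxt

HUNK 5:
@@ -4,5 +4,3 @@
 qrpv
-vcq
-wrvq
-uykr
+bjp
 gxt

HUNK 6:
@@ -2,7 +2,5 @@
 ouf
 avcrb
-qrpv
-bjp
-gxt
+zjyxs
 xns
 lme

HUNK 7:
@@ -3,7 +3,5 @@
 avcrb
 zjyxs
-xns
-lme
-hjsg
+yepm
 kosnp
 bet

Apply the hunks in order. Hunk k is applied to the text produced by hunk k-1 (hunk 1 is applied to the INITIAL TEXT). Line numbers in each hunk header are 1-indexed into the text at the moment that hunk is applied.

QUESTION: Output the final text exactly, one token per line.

Hunk 1: at line 2 remove [fddgr,mxwmd,dlth] add [haht,dpy] -> 12 lines: tyq ouf avcrb haht dpy rkfkh irxyb xns lme hjsg kosnp bet
Hunk 2: at line 3 remove [dpy,rkfkh,irxyb] add [gxt] -> 10 lines: tyq ouf avcrb haht gxt xns lme hjsg kosnp bet
Hunk 3: at line 2 remove [haht] add [qrpv,svl] -> 11 lines: tyq ouf avcrb qrpv svl gxt xns lme hjsg kosnp bet
Hunk 4: at line 4 remove [svl] add [vcq,wrvq,uykr] -> 13 lines: tyq ouf avcrb qrpv vcq wrvq uykr gxt xns lme hjsg kosnp bet
Hunk 5: at line 4 remove [vcq,wrvq,uykr] add [bjp] -> 11 lines: tyq ouf avcrb qrpv bjp gxt xns lme hjsg kosnp bet
Hunk 6: at line 2 remove [qrpv,bjp,gxt] add [zjyxs] -> 9 lines: tyq ouf avcrb zjyxs xns lme hjsg kosnp bet
Hunk 7: at line 3 remove [xns,lme,hjsg] add [yepm] -> 7 lines: tyq ouf avcrb zjyxs yepm kosnp bet

Answer: tyq
ouf
avcrb
zjyxs
yepm
kosnp
bet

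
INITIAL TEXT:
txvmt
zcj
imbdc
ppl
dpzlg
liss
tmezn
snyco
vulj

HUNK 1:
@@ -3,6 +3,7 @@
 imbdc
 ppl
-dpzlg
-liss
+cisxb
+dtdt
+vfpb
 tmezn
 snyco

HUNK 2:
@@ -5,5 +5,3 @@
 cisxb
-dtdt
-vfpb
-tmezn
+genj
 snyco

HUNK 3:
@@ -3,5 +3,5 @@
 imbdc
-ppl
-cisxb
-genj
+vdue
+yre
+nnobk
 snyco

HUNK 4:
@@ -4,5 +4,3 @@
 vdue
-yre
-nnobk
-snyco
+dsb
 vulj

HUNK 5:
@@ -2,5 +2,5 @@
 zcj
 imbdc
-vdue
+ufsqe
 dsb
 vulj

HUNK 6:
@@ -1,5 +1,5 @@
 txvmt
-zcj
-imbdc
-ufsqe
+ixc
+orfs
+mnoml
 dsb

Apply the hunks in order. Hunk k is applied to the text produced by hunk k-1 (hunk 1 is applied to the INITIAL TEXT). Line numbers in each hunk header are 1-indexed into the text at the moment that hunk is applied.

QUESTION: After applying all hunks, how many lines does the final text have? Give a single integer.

Answer: 6

Derivation:
Hunk 1: at line 3 remove [dpzlg,liss] add [cisxb,dtdt,vfpb] -> 10 lines: txvmt zcj imbdc ppl cisxb dtdt vfpb tmezn snyco vulj
Hunk 2: at line 5 remove [dtdt,vfpb,tmezn] add [genj] -> 8 lines: txvmt zcj imbdc ppl cisxb genj snyco vulj
Hunk 3: at line 3 remove [ppl,cisxb,genj] add [vdue,yre,nnobk] -> 8 lines: txvmt zcj imbdc vdue yre nnobk snyco vulj
Hunk 4: at line 4 remove [yre,nnobk,snyco] add [dsb] -> 6 lines: txvmt zcj imbdc vdue dsb vulj
Hunk 5: at line 2 remove [vdue] add [ufsqe] -> 6 lines: txvmt zcj imbdc ufsqe dsb vulj
Hunk 6: at line 1 remove [zcj,imbdc,ufsqe] add [ixc,orfs,mnoml] -> 6 lines: txvmt ixc orfs mnoml dsb vulj
Final line count: 6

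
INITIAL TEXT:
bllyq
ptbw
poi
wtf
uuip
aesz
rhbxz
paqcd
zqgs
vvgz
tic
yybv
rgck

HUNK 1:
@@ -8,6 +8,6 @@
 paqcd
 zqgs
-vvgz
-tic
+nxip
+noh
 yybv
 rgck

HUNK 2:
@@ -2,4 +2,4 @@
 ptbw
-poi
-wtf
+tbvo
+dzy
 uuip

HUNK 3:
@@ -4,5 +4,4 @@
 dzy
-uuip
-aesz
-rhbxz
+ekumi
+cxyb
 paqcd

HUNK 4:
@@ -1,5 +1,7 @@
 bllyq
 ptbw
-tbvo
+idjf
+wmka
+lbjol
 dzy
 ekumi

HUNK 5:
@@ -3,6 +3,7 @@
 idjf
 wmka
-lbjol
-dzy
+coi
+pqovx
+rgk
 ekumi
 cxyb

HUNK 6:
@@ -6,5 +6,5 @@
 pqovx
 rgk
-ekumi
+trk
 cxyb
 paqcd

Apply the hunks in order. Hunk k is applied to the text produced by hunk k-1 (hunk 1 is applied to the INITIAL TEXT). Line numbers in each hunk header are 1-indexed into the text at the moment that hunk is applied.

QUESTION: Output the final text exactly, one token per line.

Answer: bllyq
ptbw
idjf
wmka
coi
pqovx
rgk
trk
cxyb
paqcd
zqgs
nxip
noh
yybv
rgck

Derivation:
Hunk 1: at line 8 remove [vvgz,tic] add [nxip,noh] -> 13 lines: bllyq ptbw poi wtf uuip aesz rhbxz paqcd zqgs nxip noh yybv rgck
Hunk 2: at line 2 remove [poi,wtf] add [tbvo,dzy] -> 13 lines: bllyq ptbw tbvo dzy uuip aesz rhbxz paqcd zqgs nxip noh yybv rgck
Hunk 3: at line 4 remove [uuip,aesz,rhbxz] add [ekumi,cxyb] -> 12 lines: bllyq ptbw tbvo dzy ekumi cxyb paqcd zqgs nxip noh yybv rgck
Hunk 4: at line 1 remove [tbvo] add [idjf,wmka,lbjol] -> 14 lines: bllyq ptbw idjf wmka lbjol dzy ekumi cxyb paqcd zqgs nxip noh yybv rgck
Hunk 5: at line 3 remove [lbjol,dzy] add [coi,pqovx,rgk] -> 15 lines: bllyq ptbw idjf wmka coi pqovx rgk ekumi cxyb paqcd zqgs nxip noh yybv rgck
Hunk 6: at line 6 remove [ekumi] add [trk] -> 15 lines: bllyq ptbw idjf wmka coi pqovx rgk trk cxyb paqcd zqgs nxip noh yybv rgck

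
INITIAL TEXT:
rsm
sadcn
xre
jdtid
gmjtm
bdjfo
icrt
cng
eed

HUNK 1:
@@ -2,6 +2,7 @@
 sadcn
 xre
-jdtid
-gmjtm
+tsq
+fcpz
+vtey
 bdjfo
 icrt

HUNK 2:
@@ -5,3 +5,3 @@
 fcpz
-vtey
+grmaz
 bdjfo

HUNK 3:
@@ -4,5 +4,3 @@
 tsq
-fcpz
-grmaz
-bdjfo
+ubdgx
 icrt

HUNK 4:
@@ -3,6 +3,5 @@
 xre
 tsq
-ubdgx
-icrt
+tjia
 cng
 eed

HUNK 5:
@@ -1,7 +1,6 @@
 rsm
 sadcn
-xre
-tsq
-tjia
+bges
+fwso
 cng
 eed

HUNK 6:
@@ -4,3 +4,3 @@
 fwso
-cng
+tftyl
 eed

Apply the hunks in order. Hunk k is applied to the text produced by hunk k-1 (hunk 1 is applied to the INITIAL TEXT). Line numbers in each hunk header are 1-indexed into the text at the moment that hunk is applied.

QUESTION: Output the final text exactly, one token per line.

Hunk 1: at line 2 remove [jdtid,gmjtm] add [tsq,fcpz,vtey] -> 10 lines: rsm sadcn xre tsq fcpz vtey bdjfo icrt cng eed
Hunk 2: at line 5 remove [vtey] add [grmaz] -> 10 lines: rsm sadcn xre tsq fcpz grmaz bdjfo icrt cng eed
Hunk 3: at line 4 remove [fcpz,grmaz,bdjfo] add [ubdgx] -> 8 lines: rsm sadcn xre tsq ubdgx icrt cng eed
Hunk 4: at line 3 remove [ubdgx,icrt] add [tjia] -> 7 lines: rsm sadcn xre tsq tjia cng eed
Hunk 5: at line 1 remove [xre,tsq,tjia] add [bges,fwso] -> 6 lines: rsm sadcn bges fwso cng eed
Hunk 6: at line 4 remove [cng] add [tftyl] -> 6 lines: rsm sadcn bges fwso tftyl eed

Answer: rsm
sadcn
bges
fwso
tftyl
eed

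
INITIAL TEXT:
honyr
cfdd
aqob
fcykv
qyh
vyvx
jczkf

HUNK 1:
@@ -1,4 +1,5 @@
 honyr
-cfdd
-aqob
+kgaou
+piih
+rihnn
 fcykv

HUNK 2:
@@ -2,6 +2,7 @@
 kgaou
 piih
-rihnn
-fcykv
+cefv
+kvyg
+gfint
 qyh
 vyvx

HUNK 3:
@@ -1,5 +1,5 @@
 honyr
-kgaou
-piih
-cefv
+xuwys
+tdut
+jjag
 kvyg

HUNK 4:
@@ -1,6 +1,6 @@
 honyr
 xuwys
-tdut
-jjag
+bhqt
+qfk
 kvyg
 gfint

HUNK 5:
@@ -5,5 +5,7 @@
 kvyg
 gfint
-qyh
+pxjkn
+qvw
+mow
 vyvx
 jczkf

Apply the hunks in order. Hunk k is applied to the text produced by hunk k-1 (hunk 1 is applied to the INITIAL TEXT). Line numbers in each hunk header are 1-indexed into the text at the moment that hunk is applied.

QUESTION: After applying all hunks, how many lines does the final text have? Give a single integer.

Answer: 11

Derivation:
Hunk 1: at line 1 remove [cfdd,aqob] add [kgaou,piih,rihnn] -> 8 lines: honyr kgaou piih rihnn fcykv qyh vyvx jczkf
Hunk 2: at line 2 remove [rihnn,fcykv] add [cefv,kvyg,gfint] -> 9 lines: honyr kgaou piih cefv kvyg gfint qyh vyvx jczkf
Hunk 3: at line 1 remove [kgaou,piih,cefv] add [xuwys,tdut,jjag] -> 9 lines: honyr xuwys tdut jjag kvyg gfint qyh vyvx jczkf
Hunk 4: at line 1 remove [tdut,jjag] add [bhqt,qfk] -> 9 lines: honyr xuwys bhqt qfk kvyg gfint qyh vyvx jczkf
Hunk 5: at line 5 remove [qyh] add [pxjkn,qvw,mow] -> 11 lines: honyr xuwys bhqt qfk kvyg gfint pxjkn qvw mow vyvx jczkf
Final line count: 11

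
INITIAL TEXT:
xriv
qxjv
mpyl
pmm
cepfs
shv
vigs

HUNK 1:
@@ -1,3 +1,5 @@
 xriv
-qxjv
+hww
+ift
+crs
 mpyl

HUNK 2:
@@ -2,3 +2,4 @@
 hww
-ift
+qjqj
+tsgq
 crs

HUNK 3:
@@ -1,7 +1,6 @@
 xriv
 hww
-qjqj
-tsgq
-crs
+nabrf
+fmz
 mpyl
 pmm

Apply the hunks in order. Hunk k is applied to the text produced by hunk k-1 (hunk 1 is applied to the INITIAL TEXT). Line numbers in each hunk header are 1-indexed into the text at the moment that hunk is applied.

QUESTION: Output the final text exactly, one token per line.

Answer: xriv
hww
nabrf
fmz
mpyl
pmm
cepfs
shv
vigs

Derivation:
Hunk 1: at line 1 remove [qxjv] add [hww,ift,crs] -> 9 lines: xriv hww ift crs mpyl pmm cepfs shv vigs
Hunk 2: at line 2 remove [ift] add [qjqj,tsgq] -> 10 lines: xriv hww qjqj tsgq crs mpyl pmm cepfs shv vigs
Hunk 3: at line 1 remove [qjqj,tsgq,crs] add [nabrf,fmz] -> 9 lines: xriv hww nabrf fmz mpyl pmm cepfs shv vigs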